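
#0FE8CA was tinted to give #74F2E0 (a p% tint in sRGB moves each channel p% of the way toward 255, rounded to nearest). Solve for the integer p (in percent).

42%

#0FE8CA is rgb(15, 232, 202); #74F2E0 is rgb(116, 242, 224).
On the R channel (widest range): 116 ≈ 15 + (p/100)(255 − 15), so p ≈ 100×(116 − 15)/(255 − 15) = 10100/240 = 42.08.
p = 42 reproduces all three channels after rounding.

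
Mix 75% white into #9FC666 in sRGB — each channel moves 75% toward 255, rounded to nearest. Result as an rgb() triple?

rgb(231, 241, 217)

#9FC666 is rgb(159, 198, 102).
Lerp each channel 75% toward 255:
  R: 159 + 72 = 231 → 231
  G: 198 + 0.75×(255−198) = 198 + 42.75 = 240.75 → 241
  B: 102 + 114.75 = 216.75 → 217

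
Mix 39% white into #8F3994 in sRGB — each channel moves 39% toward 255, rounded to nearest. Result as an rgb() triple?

rgb(187, 134, 190)

#8F3994 is rgb(143, 57, 148).
Per channel, c → c + 0.39(255 − c):
  R: 143 + 43.68 = 186.68 → 187
  G: 57 + 0.39×(255−57) = 57 + 77.22 = 134.22 → 134
  B: 148 + 41.73 = 189.73 → 190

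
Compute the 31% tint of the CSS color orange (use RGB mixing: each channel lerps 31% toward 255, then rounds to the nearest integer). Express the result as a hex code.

CSS orange is rgb(255, 165, 0).
Lerp each channel 31% toward 255:
  R: 255 + 0.31×(255−255) = 255 + 0 = 255 → 255
  G: 165 + 27.9 = 192.9 → 193
  B: 0 + 0.31×(255−0) = 0 + 79.05 = 79.05 → 79
rgb(255, 193, 79) = #ffc14f.

#ffc14f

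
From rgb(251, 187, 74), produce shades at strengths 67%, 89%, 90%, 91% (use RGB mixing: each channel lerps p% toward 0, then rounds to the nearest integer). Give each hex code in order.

#533E18, #1C1508, #191307, #171107

67%: (251 − 168.17 = 82.83→83, 187 − 125.29 = 61.71→62, 74 − 49.58 = 24.42→24) → #533E18
89%: (251 − 223.39 = 27.61→28, 187 − 166.43 = 20.57→21, 74 − 65.86 = 8.14→8) → #1C1508
90%: (251 − 225.9 = 25.1→25, 187 − 168.3 = 18.7→19, 74 − 66.6 = 7.4→7) → #191307
91%: (251 − 228.41 = 22.59→23, 187 − 170.17 = 16.83→17, 74 − 67.34 = 6.66→7) → #171107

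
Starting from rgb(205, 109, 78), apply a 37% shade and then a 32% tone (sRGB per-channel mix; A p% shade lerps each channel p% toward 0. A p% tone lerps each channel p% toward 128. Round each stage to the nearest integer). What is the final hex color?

#81584a

A 37% shade moves each channel 37% toward 0:
  R: 205 + 0.37×(0−205) = 205 − 75.85 = 129.15 → 129
  G: 109 + 0.37×(0−109) = 109 − 40.33 = 68.67 → 69
  B: 78 + 0.37×(0−78) = 78 − 28.86 = 49.14 → 49
After the shade: rgb(129, 69, 49) = #814531.
Per channel, c → c + 0.32(128 − c):
  R: 129 − 0.32 = 128.68 → 129
  G: 69 + 0.32×(128−69) = 69 + 18.88 = 87.88 → 88
  B: 49 + 0.32×(128−49) = 49 + 25.28 = 74.28 → 74
rgb(129, 88, 74) = #81584a.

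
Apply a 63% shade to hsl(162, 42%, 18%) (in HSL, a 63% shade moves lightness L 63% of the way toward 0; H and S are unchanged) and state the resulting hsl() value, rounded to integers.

L moves 63% from 18 toward 0: 18 − 11.34 = 6.66 → 7.
H and S are unchanged.

hsl(162, 42%, 7%)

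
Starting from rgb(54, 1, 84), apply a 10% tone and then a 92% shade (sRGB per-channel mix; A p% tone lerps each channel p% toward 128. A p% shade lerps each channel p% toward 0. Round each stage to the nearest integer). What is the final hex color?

Per channel, c → c + 0.1(128 − c):
  R: 54 + 7.4 = 61.4 → 61
  G: 1 + 0.1×(128−1) = 1 + 12.7 = 13.7 → 14
  B: 84 + 4.4 = 88.4 → 88
After the tone: rgb(61, 14, 88) = #3D0E58.
A 92% shade moves each channel 92% toward 0:
  R: 61 + 0.92×(0−61) = 61 − 56.12 = 4.88 → 5
  G: 14 − 12.88 = 1.12 → 1
  B: 88 − 80.96 = 7.04 → 7
rgb(5, 1, 7) = #050107.

#050107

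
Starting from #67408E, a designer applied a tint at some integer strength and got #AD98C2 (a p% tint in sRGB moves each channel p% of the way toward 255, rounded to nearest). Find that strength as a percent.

46%

#67408E is rgb(103, 64, 142); #AD98C2 is rgb(173, 152, 194).
On the G channel (widest range): 152 ≈ 64 + (p/100)(255 − 64), so p ≈ 100×(152 − 64)/(255 − 64) = 8800/191 = 46.07.
p = 46 reproduces all three channels after rounding.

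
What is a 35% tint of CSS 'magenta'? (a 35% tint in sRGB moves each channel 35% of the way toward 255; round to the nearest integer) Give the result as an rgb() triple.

CSS magenta is rgb(255, 0, 255).
A 35% tint moves each channel 35% toward 255:
  R: 255 + 0 = 255 → 255
  G: 0 + 0.35×(255−0) = 0 + 89.25 = 89.25 → 89
  B: 255 + 0.35×(255−255) = 255 + 0 = 255 → 255

rgb(255, 89, 255)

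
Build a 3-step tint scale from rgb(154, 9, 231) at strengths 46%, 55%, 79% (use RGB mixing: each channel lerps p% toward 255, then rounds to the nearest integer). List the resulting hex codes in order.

46%: (154 + 46.46 = 200.46→200, 9 + 113.16 = 122.16→122, 231 + 11.04 = 242.04→242) → #C87AF2
55%: (154 + 55.55 = 209.55→210, 9 + 135.3 = 144.3→144, 231 + 13.2 = 244.2→244) → #D290F4
79%: (154 + 79.79 = 233.79→234, 9 + 194.34 = 203.34→203, 231 + 18.96 = 249.96→250) → #EACBFA

#C87AF2, #D290F4, #EACBFA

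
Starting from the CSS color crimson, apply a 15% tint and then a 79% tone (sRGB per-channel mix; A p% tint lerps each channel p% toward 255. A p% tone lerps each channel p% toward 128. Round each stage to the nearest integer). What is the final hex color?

CSS crimson is rgb(220, 20, 60).
Per channel, c → c + 0.15(255 − c):
  R: 220 + 5.25 = 225.25 → 225
  G: 20 + 35.25 = 55.25 → 55
  B: 60 + 29.25 = 89.25 → 89
After the tint: rgb(225, 55, 89) = #E13759.
Lerp each channel 79% toward 128:
  R: 225 + 0.79×(128−225) = 225 − 76.63 = 148.37 → 148
  G: 55 + 0.79×(128−55) = 55 + 57.67 = 112.67 → 113
  B: 89 + 30.81 = 119.81 → 120
rgb(148, 113, 120) = #947178.

#947178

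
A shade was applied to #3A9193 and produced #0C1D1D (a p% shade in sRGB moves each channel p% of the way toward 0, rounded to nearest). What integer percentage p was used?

80%

#3A9193 is rgb(58, 145, 147); #0C1D1D is rgb(12, 29, 29).
On the B channel (widest range): 29 ≈ 147 + (p/100)(0 − 147), so p ≈ 100×(29 − 147)/(0 − 147) = -11800/-147 = 80.27.
p = 80 reproduces all three channels after rounding.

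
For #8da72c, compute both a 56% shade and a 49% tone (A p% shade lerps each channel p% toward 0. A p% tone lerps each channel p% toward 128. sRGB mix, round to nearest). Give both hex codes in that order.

#3e4913, #879455

#8da72c is rgb(141, 167, 44).
56% shade:
  R: 141 + 0.56×(0−141) = 141 − 78.96 = 62.04 → 62
  G: 167 + 0.56×(0−167) = 167 − 93.52 = 73.48 → 73
  B: 44 − 24.64 = 19.36 → 19
  → #3e4913
49% tone:
  R: 141 + 0.49×(128−141) = 141 − 6.37 = 134.63 → 135
  G: 167 + 0.49×(128−167) = 167 − 19.11 = 147.89 → 148
  B: 44 + 0.49×(128−44) = 44 + 41.16 = 85.16 → 85
  → #879455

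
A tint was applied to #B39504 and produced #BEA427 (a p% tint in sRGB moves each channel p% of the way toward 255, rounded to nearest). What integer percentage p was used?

14%

#B39504 is rgb(179, 149, 4); #BEA427 is rgb(190, 164, 39).
On the B channel (widest range): 39 ≈ 4 + (p/100)(255 − 4), so p ≈ 100×(39 − 4)/(255 − 4) = 3500/251 = 13.94.
p = 14 reproduces all three channels after rounding.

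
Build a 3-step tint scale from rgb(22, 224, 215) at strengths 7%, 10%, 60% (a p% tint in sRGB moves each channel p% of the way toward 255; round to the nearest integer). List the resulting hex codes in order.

7%: (22 + 16.31 = 38.31→38, 224 + 2.17 = 226.17→226, 215 + 2.8 = 217.8→218) → #26E2DA
10%: (22 + 23.3 = 45.3→45, 224 + 3.1 = 227.1→227, 215 + 4 = 219→219) → #2DE3DB
60%: (22 + 139.8 = 161.8→162, 224 + 18.6 = 242.6→243, 215 + 24 = 239→239) → #A2F3EF

#26E2DA, #2DE3DB, #A2F3EF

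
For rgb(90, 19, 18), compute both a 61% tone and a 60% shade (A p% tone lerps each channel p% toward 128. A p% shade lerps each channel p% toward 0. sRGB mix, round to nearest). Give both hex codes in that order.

#715555, #240807

61% tone:
  R: 90 + 0.61×(128−90) = 90 + 23.18 = 113.18 → 113
  G: 19 + 66.49 = 85.49 → 85
  B: 18 + 0.61×(128−18) = 18 + 67.1 = 85.1 → 85
  → #715555
60% shade:
  R: 90 − 54 = 36 → 36
  G: 19 + 0.6×(0−19) = 19 − 11.4 = 7.6 → 8
  B: 18 − 10.8 = 7.2 → 7
  → #240807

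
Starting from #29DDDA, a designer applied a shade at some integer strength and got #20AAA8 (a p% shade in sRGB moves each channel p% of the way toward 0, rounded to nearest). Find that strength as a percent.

#29DDDA is rgb(41, 221, 218); #20AAA8 is rgb(32, 170, 168).
On the G channel (widest range): 170 ≈ 221 + (p/100)(0 − 221), so p ≈ 100×(170 − 221)/(0 − 221) = -5100/-221 = 23.08.
p = 23 reproduces all three channels after rounding.

23%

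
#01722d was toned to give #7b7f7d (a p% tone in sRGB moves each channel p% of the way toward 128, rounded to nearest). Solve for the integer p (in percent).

96%

#01722d is rgb(1, 114, 45); #7b7f7d is rgb(123, 127, 125).
On the R channel (widest range): 123 ≈ 1 + (p/100)(128 − 1), so p ≈ 100×(123 − 1)/(128 − 1) = 12200/127 = 96.06.
p = 96 reproduces all three channels after rounding.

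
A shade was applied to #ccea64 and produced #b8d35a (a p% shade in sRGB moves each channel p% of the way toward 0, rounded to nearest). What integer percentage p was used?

#ccea64 is rgb(204, 234, 100); #b8d35a is rgb(184, 211, 90).
On the G channel (widest range): 211 ≈ 234 + (p/100)(0 − 234), so p ≈ 100×(211 − 234)/(0 − 234) = -2300/-234 = 9.83.
p = 10 reproduces all three channels after rounding.

10%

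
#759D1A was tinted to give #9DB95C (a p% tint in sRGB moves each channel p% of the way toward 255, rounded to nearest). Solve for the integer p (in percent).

#759D1A is rgb(117, 157, 26); #9DB95C is rgb(157, 185, 92).
On the B channel (widest range): 92 ≈ 26 + (p/100)(255 − 26), so p ≈ 100×(92 − 26)/(255 − 26) = 6600/229 = 28.82.
p = 29 reproduces all three channels after rounding.

29%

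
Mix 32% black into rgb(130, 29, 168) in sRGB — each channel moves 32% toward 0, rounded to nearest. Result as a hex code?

Per channel, c → c + 0.32(0 − c):
  R: 130 + 0.32×(0−130) = 130 − 41.6 = 88.4 → 88
  G: 29 + 0.32×(0−29) = 29 − 9.28 = 19.72 → 20
  B: 168 − 53.76 = 114.24 → 114
rgb(88, 20, 114) = #581472.

#581472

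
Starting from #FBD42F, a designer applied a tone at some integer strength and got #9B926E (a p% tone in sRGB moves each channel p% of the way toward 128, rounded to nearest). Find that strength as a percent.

78%

#FBD42F is rgb(251, 212, 47); #9B926E is rgb(155, 146, 110).
On the R channel (widest range): 155 ≈ 251 + (p/100)(128 − 251), so p ≈ 100×(155 − 251)/(128 − 251) = -9600/-123 = 78.05.
p = 78 reproduces all three channels after rounding.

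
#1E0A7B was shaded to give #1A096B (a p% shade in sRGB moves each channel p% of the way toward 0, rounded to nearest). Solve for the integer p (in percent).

#1E0A7B is rgb(30, 10, 123); #1A096B is rgb(26, 9, 107).
On the B channel (widest range): 107 ≈ 123 + (p/100)(0 − 123), so p ≈ 100×(107 − 123)/(0 − 123) = -1600/-123 = 13.01.
p = 13 reproduces all three channels after rounding.

13%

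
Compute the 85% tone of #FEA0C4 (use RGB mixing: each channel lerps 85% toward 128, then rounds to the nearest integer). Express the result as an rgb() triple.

rgb(147, 133, 138)

#FEA0C4 is rgb(254, 160, 196).
Lerp each channel 85% toward 128:
  R: 254 − 107.1 = 146.9 → 147
  G: 160 + 0.85×(128−160) = 160 − 27.2 = 132.8 → 133
  B: 196 + 0.85×(128−196) = 196 − 57.8 = 138.2 → 138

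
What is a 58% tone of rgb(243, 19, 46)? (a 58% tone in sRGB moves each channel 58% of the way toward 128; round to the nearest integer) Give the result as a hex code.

Per channel, c → c + 0.58(128 − c):
  R: 243 + 0.58×(128−243) = 243 − 66.7 = 176.3 → 176
  G: 19 + 63.22 = 82.22 → 82
  B: 46 + 0.58×(128−46) = 46 + 47.56 = 93.56 → 94
rgb(176, 82, 94) = #B0525E.

#B0525E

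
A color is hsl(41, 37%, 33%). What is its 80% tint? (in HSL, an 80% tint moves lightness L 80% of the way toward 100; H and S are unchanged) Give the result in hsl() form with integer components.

hsl(41, 37%, 87%)

L moves 80% from 33 toward 100: 33 + 53.6 = 86.6 → 87.
H and S are unchanged.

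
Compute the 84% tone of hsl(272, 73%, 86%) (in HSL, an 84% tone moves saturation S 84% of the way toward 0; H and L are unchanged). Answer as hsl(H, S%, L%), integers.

S moves 84% from 73 toward 0: 73 − 61.32 = 11.68 → 12.
H and L are unchanged.

hsl(272, 12%, 86%)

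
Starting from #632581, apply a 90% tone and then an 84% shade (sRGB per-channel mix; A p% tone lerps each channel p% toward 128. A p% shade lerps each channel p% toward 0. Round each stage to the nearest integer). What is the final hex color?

#632581 is rgb(99, 37, 129).
A 90% tone moves each channel 90% toward 128:
  R: 99 + 0.9×(128−99) = 99 + 26.1 = 125.1 → 125
  G: 37 + 0.9×(128−37) = 37 + 81.9 = 118.9 → 119
  B: 129 + 0.9×(128−129) = 129 − 0.9 = 128.1 → 128
After the tone: rgb(125, 119, 128) = #7D7780.
An 84% shade moves each channel 84% toward 0:
  R: 125 − 105 = 20 → 20
  G: 119 + 0.84×(0−119) = 119 − 99.96 = 19.04 → 19
  B: 128 + 0.84×(0−128) = 128 − 107.52 = 20.48 → 20
rgb(20, 19, 20) = #141314.

#141314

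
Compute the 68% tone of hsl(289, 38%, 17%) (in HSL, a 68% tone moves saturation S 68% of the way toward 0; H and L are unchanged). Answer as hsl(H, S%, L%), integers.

S moves 68% from 38 toward 0: 38 − 25.84 = 12.16 → 12.
H and L are unchanged.

hsl(289, 12%, 17%)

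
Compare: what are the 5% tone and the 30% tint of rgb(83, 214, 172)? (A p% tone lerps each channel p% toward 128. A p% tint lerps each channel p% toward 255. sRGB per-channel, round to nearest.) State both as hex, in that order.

5% tone:
  R: 83 + 0.05×(128−83) = 83 + 2.25 = 85.25 → 85
  G: 214 + 0.05×(128−214) = 214 − 4.3 = 209.7 → 210
  B: 172 − 2.2 = 169.8 → 170
  → #55d2aa
30% tint:
  R: 83 + 0.3×(255−83) = 83 + 51.6 = 134.6 → 135
  G: 214 + 12.3 = 226.3 → 226
  B: 172 + 0.3×(255−172) = 172 + 24.9 = 196.9 → 197
  → #87e2c5

#55d2aa, #87e2c5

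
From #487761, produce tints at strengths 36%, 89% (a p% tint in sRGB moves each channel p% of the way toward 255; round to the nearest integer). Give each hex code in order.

#487761 is rgb(72, 119, 97).
36%: (72 + 65.88 = 137.88→138, 119 + 48.96 = 167.96→168, 97 + 56.88 = 153.88→154) → #8AA89A
89%: (72 + 162.87 = 234.87→235, 119 + 121.04 = 240.04→240, 97 + 140.62 = 237.62→238) → #EBF0EE

#8AA89A, #EBF0EE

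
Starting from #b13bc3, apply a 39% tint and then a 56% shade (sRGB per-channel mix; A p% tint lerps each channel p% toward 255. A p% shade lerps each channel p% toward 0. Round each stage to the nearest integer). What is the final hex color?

#5b3b60

#b13bc3 is rgb(177, 59, 195).
A 39% tint moves each channel 39% toward 255:
  R: 177 + 30.42 = 207.42 → 207
  G: 59 + 0.39×(255−59) = 59 + 76.44 = 135.44 → 135
  B: 195 + 23.4 = 218.4 → 218
After the tint: rgb(207, 135, 218) = #cf87da.
Lerp each channel 56% toward 0:
  R: 207 − 115.92 = 91.08 → 91
  G: 135 + 0.56×(0−135) = 135 − 75.6 = 59.4 → 59
  B: 218 − 122.08 = 95.92 → 96
rgb(91, 59, 96) = #5b3b60.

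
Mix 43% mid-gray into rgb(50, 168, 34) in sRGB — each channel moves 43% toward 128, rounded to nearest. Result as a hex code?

Lerp each channel 43% toward 128:
  R: 50 + 33.54 = 83.54 → 84
  G: 168 − 17.2 = 150.8 → 151
  B: 34 + 0.43×(128−34) = 34 + 40.42 = 74.42 → 74
rgb(84, 151, 74) = #54974A.

#54974A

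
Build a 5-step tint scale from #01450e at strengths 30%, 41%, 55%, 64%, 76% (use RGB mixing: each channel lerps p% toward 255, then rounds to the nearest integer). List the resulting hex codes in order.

#4d7d56, #699171, #8dab93, #a4bca8, #c2d2c5

#01450e is rgb(1, 69, 14).
30%: (1 + 76.2 = 77.2→77, 69 + 55.8 = 124.8→125, 14 + 72.3 = 86.3→86) → #4d7d56
41%: (1 + 104.14 = 105.14→105, 69 + 76.26 = 145.26→145, 14 + 98.81 = 112.81→113) → #699171
55%: (1 + 139.7 = 140.7→141, 69 + 102.3 = 171.3→171, 14 + 132.55 = 146.55→147) → #8dab93
64%: (1 + 162.56 = 163.56→164, 69 + 119.04 = 188.04→188, 14 + 154.24 = 168.24→168) → #a4bca8
76%: (1 + 193.04 = 194.04→194, 69 + 141.36 = 210.36→210, 14 + 183.16 = 197.16→197) → #c2d2c5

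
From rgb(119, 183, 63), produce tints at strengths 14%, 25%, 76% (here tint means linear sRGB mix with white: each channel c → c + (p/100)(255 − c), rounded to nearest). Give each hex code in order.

14%: (119 + 19.04 = 138.04→138, 183 + 10.08 = 193.08→193, 63 + 26.88 = 89.88→90) → #8ac15a
25%: (119 + 34 = 153→153, 183 + 18 = 201→201, 63 + 48 = 111→111) → #99c96f
76%: (119 + 103.36 = 222.36→222, 183 + 54.72 = 237.72→238, 63 + 145.92 = 208.92→209) → #deeed1

#8ac15a, #99c96f, #deeed1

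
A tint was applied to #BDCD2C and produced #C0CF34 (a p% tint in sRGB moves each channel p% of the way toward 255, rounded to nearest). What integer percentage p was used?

#BDCD2C is rgb(189, 205, 44); #C0CF34 is rgb(192, 207, 52).
On the B channel (widest range): 52 ≈ 44 + (p/100)(255 − 44), so p ≈ 100×(52 − 44)/(255 − 44) = 800/211 = 3.79.
p = 4 reproduces all three channels after rounding.

4%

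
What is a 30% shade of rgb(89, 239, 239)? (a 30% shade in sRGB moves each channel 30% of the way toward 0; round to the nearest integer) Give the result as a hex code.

Lerp each channel 30% toward 0:
  R: 89 + 0.3×(0−89) = 89 − 26.7 = 62.3 → 62
  G: 239 + 0.3×(0−239) = 239 − 71.7 = 167.3 → 167
  B: 239 + 0.3×(0−239) = 239 − 71.7 = 167.3 → 167
rgb(62, 167, 167) = #3ea7a7.

#3ea7a7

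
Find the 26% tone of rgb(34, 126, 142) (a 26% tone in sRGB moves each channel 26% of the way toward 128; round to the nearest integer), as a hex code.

Lerp each channel 26% toward 128:
  R: 34 + 24.44 = 58.44 → 58
  G: 126 + 0.52 = 126.52 → 127
  B: 142 + 0.26×(128−142) = 142 − 3.64 = 138.36 → 138
rgb(58, 127, 138) = #3A7F8A.

#3A7F8A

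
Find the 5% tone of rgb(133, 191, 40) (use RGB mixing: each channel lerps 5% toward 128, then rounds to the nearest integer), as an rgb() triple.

Lerp each channel 5% toward 128:
  R: 133 − 0.25 = 132.75 → 133
  G: 191 − 3.15 = 187.85 → 188
  B: 40 + 4.4 = 44.4 → 44

rgb(133, 188, 44)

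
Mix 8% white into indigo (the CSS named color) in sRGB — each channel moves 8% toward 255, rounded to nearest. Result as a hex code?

CSS indigo is rgb(75, 0, 130).
An 8% tint moves each channel 8% toward 255:
  R: 75 + 0.08×(255−75) = 75 + 14.4 = 89.4 → 89
  G: 0 + 0.08×(255−0) = 0 + 20.4 = 20.4 → 20
  B: 130 + 0.08×(255−130) = 130 + 10 = 140 → 140
rgb(89, 20, 140) = #59148C.

#59148C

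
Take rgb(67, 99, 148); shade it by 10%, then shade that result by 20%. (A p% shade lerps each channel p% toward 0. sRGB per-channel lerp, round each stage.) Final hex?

#30476A

Lerp each channel 10% toward 0:
  R: 67 − 6.7 = 60.3 → 60
  G: 99 + 0.1×(0−99) = 99 − 9.9 = 89.1 → 89
  B: 148 − 14.8 = 133.2 → 133
After the shade: rgb(60, 89, 133) = #3C5985.
Per channel, c → c + 0.2(0 − c):
  R: 60 − 12 = 48 → 48
  G: 89 − 17.8 = 71.2 → 71
  B: 133 + 0.2×(0−133) = 133 − 26.6 = 106.4 → 106
rgb(48, 71, 106) = #30476A.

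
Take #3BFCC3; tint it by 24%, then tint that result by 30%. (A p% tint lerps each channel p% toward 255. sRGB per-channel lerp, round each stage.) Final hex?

#97FEDF

#3BFCC3 is rgb(59, 252, 195).
Lerp each channel 24% toward 255:
  R: 59 + 0.24×(255−59) = 59 + 47.04 = 106.04 → 106
  G: 252 + 0.24×(255−252) = 252 + 0.72 = 252.72 → 253
  B: 195 + 0.24×(255−195) = 195 + 14.4 = 209.4 → 209
After the tint: rgb(106, 253, 209) = #6AFDD1.
Per channel, c → c + 0.3(255 − c):
  R: 106 + 44.7 = 150.7 → 151
  G: 253 + 0.3×(255−253) = 253 + 0.6 = 253.6 → 254
  B: 209 + 0.3×(255−209) = 209 + 13.8 = 222.8 → 223
rgb(151, 254, 223) = #97FEDF.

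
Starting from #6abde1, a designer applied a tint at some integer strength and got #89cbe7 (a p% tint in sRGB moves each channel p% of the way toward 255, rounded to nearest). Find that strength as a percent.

21%

#6abde1 is rgb(106, 189, 225); #89cbe7 is rgb(137, 203, 231).
On the R channel (widest range): 137 ≈ 106 + (p/100)(255 − 106), so p ≈ 100×(137 − 106)/(255 − 106) = 3100/149 = 20.81.
p = 21 reproduces all three channels after rounding.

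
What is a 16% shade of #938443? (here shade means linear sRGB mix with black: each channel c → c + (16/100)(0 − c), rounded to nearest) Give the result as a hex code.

#7b6f38

#938443 is rgb(147, 132, 67).
Lerp each channel 16% toward 0:
  R: 147 + 0.16×(0−147) = 147 − 23.52 = 123.48 → 123
  G: 132 + 0.16×(0−132) = 132 − 21.12 = 110.88 → 111
  B: 67 + 0.16×(0−67) = 67 − 10.72 = 56.28 → 56
rgb(123, 111, 56) = #7b6f38.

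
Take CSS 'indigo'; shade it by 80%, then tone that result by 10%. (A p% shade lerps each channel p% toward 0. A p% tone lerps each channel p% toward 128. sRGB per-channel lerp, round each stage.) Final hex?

CSS indigo is rgb(75, 0, 130).
Per channel, c → c + 0.8(0 − c):
  R: 75 − 60 = 15 → 15
  G: 0 + 0 = 0 → 0
  B: 130 − 104 = 26 → 26
After the shade: rgb(15, 0, 26) = #0F001A.
A 10% tone moves each channel 10% toward 128:
  R: 15 + 0.1×(128−15) = 15 + 11.3 = 26.3 → 26
  G: 0 + 12.8 = 12.8 → 13
  B: 26 + 0.1×(128−26) = 26 + 10.2 = 36.2 → 36
rgb(26, 13, 36) = #1A0D24.

#1A0D24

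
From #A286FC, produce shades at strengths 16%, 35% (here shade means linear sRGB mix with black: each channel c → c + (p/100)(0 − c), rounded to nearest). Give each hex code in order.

#A286FC is rgb(162, 134, 252).
16%: (162 − 25.92 = 136.08→136, 134 − 21.44 = 112.56→113, 252 − 40.32 = 211.68→212) → #8871D4
35%: (162 − 56.7 = 105.3→105, 134 − 46.9 = 87.1→87, 252 − 88.2 = 163.8→164) → #6957A4

#8871D4, #6957A4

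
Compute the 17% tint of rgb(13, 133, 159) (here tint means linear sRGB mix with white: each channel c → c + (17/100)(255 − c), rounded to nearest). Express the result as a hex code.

#369AAF

Per channel, c → c + 0.17(255 − c):
  R: 13 + 0.17×(255−13) = 13 + 41.14 = 54.14 → 54
  G: 133 + 0.17×(255−133) = 133 + 20.74 = 153.74 → 154
  B: 159 + 0.17×(255−159) = 159 + 16.32 = 175.32 → 175
rgb(54, 154, 175) = #369AAF.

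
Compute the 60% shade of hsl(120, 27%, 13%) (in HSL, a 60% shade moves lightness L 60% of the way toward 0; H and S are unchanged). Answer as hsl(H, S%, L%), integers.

L moves 60% from 13 toward 0: 13 − 7.8 = 5.2 → 5.
H and S are unchanged.

hsl(120, 27%, 5%)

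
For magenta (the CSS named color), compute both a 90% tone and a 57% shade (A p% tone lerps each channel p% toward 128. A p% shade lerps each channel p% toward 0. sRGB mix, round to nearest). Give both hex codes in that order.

#8d738d, #6e006e

CSS magenta is rgb(255, 0, 255).
90% tone:
  R: 255 + 0.9×(128−255) = 255 − 114.3 = 140.7 → 141
  G: 0 + 0.9×(128−0) = 0 + 115.2 = 115.2 → 115
  B: 255 + 0.9×(128−255) = 255 − 114.3 = 140.7 → 141
  → #8d738d
57% shade:
  R: 255 − 145.35 = 109.65 → 110
  G: 0 + 0.57×(0−0) = 0 + 0 = 0 → 0
  B: 255 + 0.57×(0−255) = 255 − 145.35 = 109.65 → 110
  → #6e006e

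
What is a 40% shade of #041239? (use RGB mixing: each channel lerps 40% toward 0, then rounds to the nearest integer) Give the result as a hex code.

#041239 is rgb(4, 18, 57).
A 40% shade moves each channel 40% toward 0:
  R: 4 − 1.6 = 2.4 → 2
  G: 18 − 7.2 = 10.8 → 11
  B: 57 + 0.4×(0−57) = 57 − 22.8 = 34.2 → 34
rgb(2, 11, 34) = #020b22.

#020b22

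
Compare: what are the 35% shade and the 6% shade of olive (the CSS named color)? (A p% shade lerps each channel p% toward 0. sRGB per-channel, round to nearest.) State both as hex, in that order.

CSS olive is rgb(128, 128, 0).
35% shade:
  R: 128 − 44.8 = 83.2 → 83
  G: 128 + 0.35×(0−128) = 128 − 44.8 = 83.2 → 83
  B: 0 + 0.35×(0−0) = 0 + 0 = 0 → 0
  → #535300
6% shade:
  R: 128 + 0.06×(0−128) = 128 − 7.68 = 120.32 → 120
  G: 128 + 0.06×(0−128) = 128 − 7.68 = 120.32 → 120
  B: 0 + 0.06×(0−0) = 0 + 0 = 0 → 0
  → #787800

#535300, #787800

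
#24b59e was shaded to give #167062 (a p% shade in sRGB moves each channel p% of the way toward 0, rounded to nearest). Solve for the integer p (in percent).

38%

#24b59e is rgb(36, 181, 158); #167062 is rgb(22, 112, 98).
On the G channel (widest range): 112 ≈ 181 + (p/100)(0 − 181), so p ≈ 100×(112 − 181)/(0 − 181) = -6900/-181 = 38.12.
p = 38 reproduces all three channels after rounding.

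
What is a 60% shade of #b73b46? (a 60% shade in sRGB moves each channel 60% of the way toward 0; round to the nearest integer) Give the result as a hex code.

#b73b46 is rgb(183, 59, 70).
Lerp each channel 60% toward 0:
  R: 183 + 0.6×(0−183) = 183 − 109.8 = 73.2 → 73
  G: 59 − 35.4 = 23.6 → 24
  B: 70 − 42 = 28 → 28
rgb(73, 24, 28) = #49181c.

#49181c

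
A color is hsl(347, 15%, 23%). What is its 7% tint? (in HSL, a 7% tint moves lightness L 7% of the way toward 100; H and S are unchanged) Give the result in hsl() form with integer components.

hsl(347, 15%, 28%)

L moves 7% from 23 toward 100: 23 + 5.39 = 28.39 → 28.
H and S are unchanged.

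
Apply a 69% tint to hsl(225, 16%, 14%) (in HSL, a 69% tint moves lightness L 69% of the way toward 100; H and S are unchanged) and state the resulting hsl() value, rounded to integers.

L moves 69% from 14 toward 100: 14 + 59.34 = 73.34 → 73.
H and S are unchanged.

hsl(225, 16%, 73%)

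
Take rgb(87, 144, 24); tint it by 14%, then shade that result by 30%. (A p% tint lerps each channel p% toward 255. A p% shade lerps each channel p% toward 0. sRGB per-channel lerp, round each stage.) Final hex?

#4E7027

Per channel, c → c + 0.14(255 − c):
  R: 87 + 0.14×(255−87) = 87 + 23.52 = 110.52 → 111
  G: 144 + 15.54 = 159.54 → 160
  B: 24 + 0.14×(255−24) = 24 + 32.34 = 56.34 → 56
After the tint: rgb(111, 160, 56) = #6FA038.
Lerp each channel 30% toward 0:
  R: 111 + 0.3×(0−111) = 111 − 33.3 = 77.7 → 78
  G: 160 + 0.3×(0−160) = 160 − 48 = 112 → 112
  B: 56 + 0.3×(0−56) = 56 − 16.8 = 39.2 → 39
rgb(78, 112, 39) = #4E7027.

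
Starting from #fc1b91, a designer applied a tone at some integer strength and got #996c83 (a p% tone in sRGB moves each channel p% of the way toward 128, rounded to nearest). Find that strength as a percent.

80%

#fc1b91 is rgb(252, 27, 145); #996c83 is rgb(153, 108, 131).
On the R channel (widest range): 153 ≈ 252 + (p/100)(128 − 252), so p ≈ 100×(153 − 252)/(128 − 252) = -9900/-124 = 79.84.
p = 80 reproduces all three channels after rounding.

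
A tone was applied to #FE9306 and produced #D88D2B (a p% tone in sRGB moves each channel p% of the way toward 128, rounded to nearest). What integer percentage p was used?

#FE9306 is rgb(254, 147, 6); #D88D2B is rgb(216, 141, 43).
On the R channel (widest range): 216 ≈ 254 + (p/100)(128 − 254), so p ≈ 100×(216 − 254)/(128 − 254) = -3800/-126 = 30.16.
p = 30 reproduces all three channels after rounding.

30%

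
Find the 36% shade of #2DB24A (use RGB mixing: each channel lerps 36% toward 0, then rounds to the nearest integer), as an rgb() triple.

#2DB24A is rgb(45, 178, 74).
Lerp each channel 36% toward 0:
  R: 45 + 0.36×(0−45) = 45 − 16.2 = 28.8 → 29
  G: 178 + 0.36×(0−178) = 178 − 64.08 = 113.92 → 114
  B: 74 − 26.64 = 47.36 → 47

rgb(29, 114, 47)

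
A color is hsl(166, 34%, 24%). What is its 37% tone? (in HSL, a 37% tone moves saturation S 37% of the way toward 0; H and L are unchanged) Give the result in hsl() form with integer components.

hsl(166, 21%, 24%)

S moves 37% from 34 toward 0: 34 − 12.58 = 21.42 → 21.
H and L are unchanged.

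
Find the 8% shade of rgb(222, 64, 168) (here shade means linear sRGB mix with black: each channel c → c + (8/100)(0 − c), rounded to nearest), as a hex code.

Per channel, c → c + 0.08(0 − c):
  R: 222 − 17.76 = 204.24 → 204
  G: 64 − 5.12 = 58.88 → 59
  B: 168 − 13.44 = 154.56 → 155
rgb(204, 59, 155) = #CC3B9B.

#CC3B9B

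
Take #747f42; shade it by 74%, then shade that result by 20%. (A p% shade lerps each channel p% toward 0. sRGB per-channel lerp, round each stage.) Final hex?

#181a0e

#747f42 is rgb(116, 127, 66).
Lerp each channel 74% toward 0:
  R: 116 − 85.84 = 30.16 → 30
  G: 127 + 0.74×(0−127) = 127 − 93.98 = 33.02 → 33
  B: 66 + 0.74×(0−66) = 66 − 48.84 = 17.16 → 17
After the shade: rgb(30, 33, 17) = #1e2111.
A 20% shade moves each channel 20% toward 0:
  R: 30 + 0.2×(0−30) = 30 − 6 = 24 → 24
  G: 33 − 6.6 = 26.4 → 26
  B: 17 + 0.2×(0−17) = 17 − 3.4 = 13.6 → 14
rgb(24, 26, 14) = #181a0e.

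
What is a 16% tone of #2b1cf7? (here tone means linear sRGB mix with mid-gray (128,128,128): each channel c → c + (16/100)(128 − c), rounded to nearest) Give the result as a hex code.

#392ce4

#2b1cf7 is rgb(43, 28, 247).
Per channel, c → c + 0.16(128 − c):
  R: 43 + 0.16×(128−43) = 43 + 13.6 = 56.6 → 57
  G: 28 + 0.16×(128−28) = 28 + 16 = 44 → 44
  B: 247 + 0.16×(128−247) = 247 − 19.04 = 227.96 → 228
rgb(57, 44, 228) = #392ce4.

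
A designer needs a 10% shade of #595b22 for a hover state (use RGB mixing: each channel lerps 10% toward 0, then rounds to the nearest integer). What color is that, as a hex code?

#595b22 is rgb(89, 91, 34).
Per channel, c → c + 0.1(0 − c):
  R: 89 − 8.9 = 80.1 → 80
  G: 91 − 9.1 = 81.9 → 82
  B: 34 − 3.4 = 30.6 → 31
rgb(80, 82, 31) = #50521f.

#50521f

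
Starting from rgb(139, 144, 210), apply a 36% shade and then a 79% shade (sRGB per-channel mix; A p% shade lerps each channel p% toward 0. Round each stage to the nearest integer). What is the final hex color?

A 36% shade moves each channel 36% toward 0:
  R: 139 − 50.04 = 88.96 → 89
  G: 144 + 0.36×(0−144) = 144 − 51.84 = 92.16 → 92
  B: 210 + 0.36×(0−210) = 210 − 75.6 = 134.4 → 134
After the shade: rgb(89, 92, 134) = #595C86.
Lerp each channel 79% toward 0:
  R: 89 + 0.79×(0−89) = 89 − 70.31 = 18.69 → 19
  G: 92 + 0.79×(0−92) = 92 − 72.68 = 19.32 → 19
  B: 134 + 0.79×(0−134) = 134 − 105.86 = 28.14 → 28
rgb(19, 19, 28) = #13131C.

#13131C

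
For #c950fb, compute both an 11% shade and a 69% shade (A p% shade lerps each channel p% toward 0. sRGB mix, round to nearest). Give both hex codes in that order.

#c950fb is rgb(201, 80, 251).
11% shade:
  R: 201 + 0.11×(0−201) = 201 − 22.11 = 178.89 → 179
  G: 80 − 8.8 = 71.2 → 71
  B: 251 − 27.61 = 223.39 → 223
  → #b347df
69% shade:
  R: 201 + 0.69×(0−201) = 201 − 138.69 = 62.31 → 62
  G: 80 − 55.2 = 24.8 → 25
  B: 251 + 0.69×(0−251) = 251 − 173.19 = 77.81 → 78
  → #3e194e

#b347df, #3e194e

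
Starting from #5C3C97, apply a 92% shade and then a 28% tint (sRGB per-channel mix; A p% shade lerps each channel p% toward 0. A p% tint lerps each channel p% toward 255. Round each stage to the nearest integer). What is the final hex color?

#5C3C97 is rgb(92, 60, 151).
A 92% shade moves each channel 92% toward 0:
  R: 92 + 0.92×(0−92) = 92 − 84.64 = 7.36 → 7
  G: 60 + 0.92×(0−60) = 60 − 55.2 = 4.8 → 5
  B: 151 + 0.92×(0−151) = 151 − 138.92 = 12.08 → 12
After the shade: rgb(7, 5, 12) = #07050C.
A 28% tint moves each channel 28% toward 255:
  R: 7 + 69.44 = 76.44 → 76
  G: 5 + 0.28×(255−5) = 5 + 70 = 75 → 75
  B: 12 + 0.28×(255−12) = 12 + 68.04 = 80.04 → 80
rgb(76, 75, 80) = #4C4B50.

#4C4B50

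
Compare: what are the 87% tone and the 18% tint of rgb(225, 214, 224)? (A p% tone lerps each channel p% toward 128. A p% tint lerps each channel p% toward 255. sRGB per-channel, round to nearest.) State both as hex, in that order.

87% tone:
  R: 225 + 0.87×(128−225) = 225 − 84.39 = 140.61 → 141
  G: 214 − 74.82 = 139.18 → 139
  B: 224 − 83.52 = 140.48 → 140
  → #8D8B8C
18% tint:
  R: 225 + 5.4 = 230.4 → 230
  G: 214 + 7.38 = 221.38 → 221
  B: 224 + 5.58 = 229.58 → 230
  → #E6DDE6

#8D8B8C, #E6DDE6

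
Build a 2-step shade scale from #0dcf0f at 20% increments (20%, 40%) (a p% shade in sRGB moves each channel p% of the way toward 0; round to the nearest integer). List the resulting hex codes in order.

#0dcf0f is rgb(13, 207, 15).
20%: (13 − 2.6 = 10.4→10, 207 − 41.4 = 165.6→166, 15 − 3 = 12→12) → #0aa60c
40%: (13 − 5.2 = 7.8→8, 207 − 82.8 = 124.2→124, 15 − 6 = 9→9) → #087c09

#0aa60c, #087c09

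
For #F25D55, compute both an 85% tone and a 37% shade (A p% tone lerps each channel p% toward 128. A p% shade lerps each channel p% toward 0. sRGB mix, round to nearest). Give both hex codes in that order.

#F25D55 is rgb(242, 93, 85).
85% tone:
  R: 242 + 0.85×(128−242) = 242 − 96.9 = 145.1 → 145
  G: 93 + 0.85×(128−93) = 93 + 29.75 = 122.75 → 123
  B: 85 + 36.55 = 121.55 → 122
  → #917B7A
37% shade:
  R: 242 − 89.54 = 152.46 → 152
  G: 93 − 34.41 = 58.59 → 59
  B: 85 − 31.45 = 53.55 → 54
  → #983B36

#917B7A, #983B36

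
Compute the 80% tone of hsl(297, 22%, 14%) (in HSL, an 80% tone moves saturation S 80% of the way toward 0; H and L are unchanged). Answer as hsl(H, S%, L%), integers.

hsl(297, 4%, 14%)

S moves 80% from 22 toward 0: 22 − 17.6 = 4.4 → 4.
H and L are unchanged.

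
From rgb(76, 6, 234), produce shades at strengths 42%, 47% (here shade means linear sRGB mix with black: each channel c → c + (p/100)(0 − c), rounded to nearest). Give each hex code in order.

#2C0388, #28037C

42%: (76 − 31.92 = 44.08→44, 6 − 2.52 = 3.48→3, 234 − 98.28 = 135.72→136) → #2C0388
47%: (76 − 35.72 = 40.28→40, 6 − 2.82 = 3.18→3, 234 − 109.98 = 124.02→124) → #28037C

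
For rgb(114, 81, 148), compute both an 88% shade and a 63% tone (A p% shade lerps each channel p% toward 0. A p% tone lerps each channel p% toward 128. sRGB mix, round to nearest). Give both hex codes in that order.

88% shade:
  R: 114 − 100.32 = 13.68 → 14
  G: 81 − 71.28 = 9.72 → 10
  B: 148 − 130.24 = 17.76 → 18
  → #0E0A12
63% tone:
  R: 114 + 0.63×(128−114) = 114 + 8.82 = 122.82 → 123
  G: 81 + 29.61 = 110.61 → 111
  B: 148 + 0.63×(128−148) = 148 − 12.6 = 135.4 → 135
  → #7B6F87

#0E0A12, #7B6F87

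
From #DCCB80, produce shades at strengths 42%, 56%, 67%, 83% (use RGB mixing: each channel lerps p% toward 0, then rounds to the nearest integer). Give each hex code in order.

#80764A, #615938, #49432A, #252316

#DCCB80 is rgb(220, 203, 128).
42%: (220 − 92.4 = 127.6→128, 203 − 85.26 = 117.74→118, 128 − 53.76 = 74.24→74) → #80764A
56%: (220 − 123.2 = 96.8→97, 203 − 113.68 = 89.32→89, 128 − 71.68 = 56.32→56) → #615938
67%: (220 − 147.4 = 72.6→73, 203 − 136.01 = 66.99→67, 128 − 85.76 = 42.24→42) → #49432A
83%: (220 − 182.6 = 37.4→37, 203 − 168.49 = 34.51→35, 128 − 106.24 = 21.76→22) → #252316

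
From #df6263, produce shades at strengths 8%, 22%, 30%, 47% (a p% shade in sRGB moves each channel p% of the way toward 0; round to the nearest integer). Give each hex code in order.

#cd5a5b, #ae4c4d, #9c4545, #763434

#df6263 is rgb(223, 98, 99).
8%: (223 − 17.84 = 205.16→205, 98 − 7.84 = 90.16→90, 99 − 7.92 = 91.08→91) → #cd5a5b
22%: (223 − 49.06 = 173.94→174, 98 − 21.56 = 76.44→76, 99 − 21.78 = 77.22→77) → #ae4c4d
30%: (223 − 66.9 = 156.1→156, 98 − 29.4 = 68.6→69, 99 − 29.7 = 69.3→69) → #9c4545
47%: (223 − 104.81 = 118.19→118, 98 − 46.06 = 51.94→52, 99 − 46.53 = 52.47→52) → #763434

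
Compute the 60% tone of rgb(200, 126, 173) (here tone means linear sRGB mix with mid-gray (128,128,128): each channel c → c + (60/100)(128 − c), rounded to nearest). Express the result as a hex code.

Lerp each channel 60% toward 128:
  R: 200 − 43.2 = 156.8 → 157
  G: 126 + 0.6×(128−126) = 126 + 1.2 = 127.2 → 127
  B: 173 − 27 = 146 → 146
rgb(157, 127, 146) = #9D7F92.

#9D7F92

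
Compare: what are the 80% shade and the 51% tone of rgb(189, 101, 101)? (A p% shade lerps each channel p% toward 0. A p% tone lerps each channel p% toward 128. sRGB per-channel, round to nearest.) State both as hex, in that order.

#261414, #9E7373

80% shade:
  R: 189 + 0.8×(0−189) = 189 − 151.2 = 37.8 → 38
  G: 101 − 80.8 = 20.2 → 20
  B: 101 − 80.8 = 20.2 → 20
  → #261414
51% tone:
  R: 189 + 0.51×(128−189) = 189 − 31.11 = 157.89 → 158
  G: 101 + 0.51×(128−101) = 101 + 13.77 = 114.77 → 115
  B: 101 + 0.51×(128−101) = 101 + 13.77 = 114.77 → 115
  → #9E7373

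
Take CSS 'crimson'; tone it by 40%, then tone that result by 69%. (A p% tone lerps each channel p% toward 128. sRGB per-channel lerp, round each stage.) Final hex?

#916C73

CSS crimson is rgb(220, 20, 60).
Lerp each channel 40% toward 128:
  R: 220 − 36.8 = 183.2 → 183
  G: 20 + 0.4×(128−20) = 20 + 43.2 = 63.2 → 63
  B: 60 + 0.4×(128−60) = 60 + 27.2 = 87.2 → 87
After the tone: rgb(183, 63, 87) = #B73F57.
A 69% tone moves each channel 69% toward 128:
  R: 183 − 37.95 = 145.05 → 145
  G: 63 + 0.69×(128−63) = 63 + 44.85 = 107.85 → 108
  B: 87 + 0.69×(128−87) = 87 + 28.29 = 115.29 → 115
rgb(145, 108, 115) = #916C73.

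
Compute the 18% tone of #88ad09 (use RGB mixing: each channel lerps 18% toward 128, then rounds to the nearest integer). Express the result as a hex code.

#87a51e

#88ad09 is rgb(136, 173, 9).
Lerp each channel 18% toward 128:
  R: 136 + 0.18×(128−136) = 136 − 1.44 = 134.56 → 135
  G: 173 + 0.18×(128−173) = 173 − 8.1 = 164.9 → 165
  B: 9 + 0.18×(128−9) = 9 + 21.42 = 30.42 → 30
rgb(135, 165, 30) = #87a51e.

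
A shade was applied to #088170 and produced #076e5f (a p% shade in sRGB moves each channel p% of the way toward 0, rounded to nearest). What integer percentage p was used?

#088170 is rgb(8, 129, 112); #076e5f is rgb(7, 110, 95).
On the G channel (widest range): 110 ≈ 129 + (p/100)(0 − 129), so p ≈ 100×(110 − 129)/(0 − 129) = -1900/-129 = 14.73.
p = 15 reproduces all three channels after rounding.

15%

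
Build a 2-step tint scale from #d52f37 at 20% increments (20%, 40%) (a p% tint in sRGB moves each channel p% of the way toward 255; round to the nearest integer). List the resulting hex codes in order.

#dd595f, #e68287

#d52f37 is rgb(213, 47, 55).
20%: (213 + 8.4 = 221.4→221, 47 + 41.6 = 88.6→89, 55 + 40 = 95→95) → #dd595f
40%: (213 + 16.8 = 229.8→230, 47 + 83.2 = 130.2→130, 55 + 80 = 135→135) → #e68287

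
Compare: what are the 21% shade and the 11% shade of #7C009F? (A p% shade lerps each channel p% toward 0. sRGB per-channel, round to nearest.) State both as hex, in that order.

#7C009F is rgb(124, 0, 159).
21% shade:
  R: 124 + 0.21×(0−124) = 124 − 26.04 = 97.96 → 98
  G: 0 + 0 = 0 → 0
  B: 159 + 0.21×(0−159) = 159 − 33.39 = 125.61 → 126
  → #62007E
11% shade:
  R: 124 + 0.11×(0−124) = 124 − 13.64 = 110.36 → 110
  G: 0 + 0 = 0 → 0
  B: 159 + 0.11×(0−159) = 159 − 17.49 = 141.51 → 142
  → #6E008E

#62007E, #6E008E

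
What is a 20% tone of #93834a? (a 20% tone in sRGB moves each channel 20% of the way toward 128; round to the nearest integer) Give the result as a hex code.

#8f8255

#93834a is rgb(147, 131, 74).
A 20% tone moves each channel 20% toward 128:
  R: 147 + 0.2×(128−147) = 147 − 3.8 = 143.2 → 143
  G: 131 − 0.6 = 130.4 → 130
  B: 74 + 0.2×(128−74) = 74 + 10.8 = 84.8 → 85
rgb(143, 130, 85) = #8f8255.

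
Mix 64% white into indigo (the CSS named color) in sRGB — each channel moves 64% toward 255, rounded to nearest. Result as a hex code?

CSS indigo is rgb(75, 0, 130).
Per channel, c → c + 0.64(255 − c):
  R: 75 + 0.64×(255−75) = 75 + 115.2 = 190.2 → 190
  G: 0 + 163.2 = 163.2 → 163
  B: 130 + 80 = 210 → 210
rgb(190, 163, 210) = #BEA3D2.

#BEA3D2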